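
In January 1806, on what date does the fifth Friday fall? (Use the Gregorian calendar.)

January 31, 1806

January 1, 1806 is a Wednesday.
The first Friday is therefore January 3 (2 days later).
The fifth Friday is 3 + 4×7 = January 31.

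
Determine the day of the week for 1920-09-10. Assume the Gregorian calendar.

Doomsday rule: the anchor day for the 1900s is Wednesday. For year 20: 20÷12 = 1 r 8, and 8÷4 = 2, so 1+8+2 = 11.
Wednesday + 11 ≡ Sunday — that's 1920's doomsday.
In September the doomsday date is Sep 5.
Sep 10 is 5 days after Sep 5; 5 mod 7 = 5, so Sunday + 5 = Friday.

Friday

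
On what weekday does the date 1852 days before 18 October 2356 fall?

First find the weekday of Oct 18, 2356. Doomsday rule: the anchor day for the 2300s is Wednesday. For year 56: 56÷12 = 4 r 8, and 8÷4 = 2, so 4+8+2 = 14.
Wednesday + 14 ≡ Wednesday — that's 2356's doomsday.
In October the doomsday date is Oct 10.
Oct 18 is 8 days after Oct 10; 8 mod 7 = 1, so Wednesday + 1 = Thursday.
1852 mod 7 = 4, so 1852 days before a Thursday is Thursday − 4 = Sunday.

Sunday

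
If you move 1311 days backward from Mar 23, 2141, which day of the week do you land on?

Tuesday

First find the weekday of Mar 23, 2141. Doomsday rule: the anchor day for the 2100s is Sunday. For year 41: 41÷12 = 3 r 5, and 5÷4 = 1, so 3+5+1 = 9.
Sunday + 9 ≡ Tuesday — that's 2141's doomsday.
In March the doomsday date is Mar 14.
Mar 23 is 9 days after Mar 14; 9 mod 7 = 2, so Tuesday + 2 = Thursday.
1311 mod 7 = 2, so 1311 days before a Thursday is Thursday − 2 = Tuesday.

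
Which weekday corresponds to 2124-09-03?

Sunday

Doomsday rule: the anchor day for the 2100s is Sunday. For year 24: 24÷12 = 2 r 0, and 0÷4 = 0, so 2+0+0 = 2.
Sunday + 2 ≡ Tuesday — that's 2124's doomsday.
In September the doomsday date is Sep 5.
Sep 3 is 2 days before Sep 5; 2 mod 7 = 2, so Tuesday − 2 = Sunday.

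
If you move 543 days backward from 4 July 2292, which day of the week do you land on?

Thursday

Jul 4, 2292 is a Monday.
543 mod 7 = 4, so 543 days before a Monday is Monday − 4 = Thursday.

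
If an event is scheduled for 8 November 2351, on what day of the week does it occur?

Thursday

Doomsday rule: the anchor day for the 2300s is Wednesday. For year 51: 51÷12 = 4 r 3, and 3÷4 = 0, so 4+3+0 = 7.
Wednesday + 7 ≡ Wednesday — that's 2351's doomsday.
In November the doomsday date is Nov 7.
Nov 8 is 1 day after Nov 7; 1 mod 7 = 1, so Wednesday + 1 = Thursday.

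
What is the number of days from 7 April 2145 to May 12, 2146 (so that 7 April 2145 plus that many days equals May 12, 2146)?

Apr 7, 2145 → May 7, 2145: 30 days (April has 30).
May 7, 2145 → Jun 7, 2145: 31 days (May has 31).
Jun 7, 2145 → Jul 7, 2145: 30 days (June has 30).
Jul 7, 2145 → Aug 7, 2145: 31 days (July has 31).
Aug 7, 2145 → Sep 7, 2145: 31 days (August has 31).
Sep 7, 2145 → Oct 7, 2145: 30 days (September has 30).
Oct 7, 2145 → Nov 7, 2145: 31 days (October has 31).
Nov 7, 2145 → Dec 7, 2145: 30 days (November has 30).
Dec 7, 2145 → Jan 7, 2146: 31 days (December has 31).
Jan 7, 2146 → Feb 7, 2146: 31 days (January has 31).
Feb 7, 2146 → Mar 7, 2146: 28 days (February has 28).
Mar 7, 2146 → Apr 7, 2146: 31 days (March has 31).
Apr 7, 2146 → May 7, 2146: 30 days (April has 30).
May 7, 2146 → May 12, 2146: 5 days.
Total: 400 days.

400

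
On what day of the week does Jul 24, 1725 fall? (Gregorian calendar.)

Doomsday rule: the anchor day for the 1700s is Sunday. For year 25: 25÷12 = 2 r 1, and 1÷4 = 0, so 2+1+0 = 3.
Sunday + 3 ≡ Wednesday — that's 1725's doomsday.
In July the doomsday date is Jul 11.
Jul 24 is 13 days after Jul 11; 13 mod 7 = 6, so Wednesday + 6 = Tuesday.

Tuesday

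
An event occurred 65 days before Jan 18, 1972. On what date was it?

November 14, 1971

−18 → Dec 31, 1971 (end of Dec, 31 days; 47 left).
−31 → Nov 30, 1971 (end of Nov, 30 days; 16 left).
−16 → Nov 14, 1971.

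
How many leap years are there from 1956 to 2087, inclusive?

Multiples of 4 in [1956,2087]: 33.
Of those, multiples of 100: 1 (not leap unless ÷400).
Multiples of 400: 1.
Leap years = 33 − 1 + 1 = 33.

33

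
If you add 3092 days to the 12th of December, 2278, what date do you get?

+365 (one year) → Dec 12, 2279 (2727 left).
+366 (one year; includes Feb 29, 2280) → Dec 12, 2280 (2361 left).
+365 (one year) → Dec 12, 2281 (1996 left).
+365 (one year) → Dec 12, 2282 (1631 left).
+365 (one year) → Dec 12, 2283 (1266 left).
+366 (one year; includes Feb 29, 2284) → Dec 12, 2284 (900 left).
+365 (one year) → Dec 12, 2285 (535 left).
+365 (one year) → Dec 12, 2286 (170 left).
Dec has 31 days: +20 → Jan 1, 2287 (150 left).
Jan has 31 days: +31 → Feb 1, 2287 (119 left).
Feb has 28 days: +28 → Mar 1, 2287 (91 left).
Mar has 31 days: +31 → Apr 1, 2287 (60 left).
Apr has 30 days: +30 → May 1, 2287 (30 left).
+30 → May 31, 2287.

May 31, 2287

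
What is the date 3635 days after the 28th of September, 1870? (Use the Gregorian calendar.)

+365 (one year) → Sep 28, 1871 (3270 left).
+366 (one year; includes Feb 29, 1872) → Sep 28, 1872 (2904 left).
+365 (one year) → Sep 28, 1873 (2539 left).
+365 (one year) → Sep 28, 1874 (2174 left).
+365 (one year) → Sep 28, 1875 (1809 left).
+366 (one year; includes Feb 29, 1876) → Sep 28, 1876 (1443 left).
+365 (one year) → Sep 28, 1877 (1078 left).
+365 (one year) → Sep 28, 1878 (713 left).
+365 (one year) → Sep 28, 1879 (348 left).
Sep has 30 days: +3 → Oct 1, 1879 (345 left).
Oct has 31 days: +31 → Nov 1, 1879 (314 left).
Nov has 30 days: +30 → Dec 1, 1879 (284 left).
Dec has 31 days: +31 → Jan 1, 1880 (253 left).
Jan has 31 days: +31 → Feb 1, 1880 (222 left).
Feb has 29 days: +29 → Mar 1, 1880 (193 left).
Mar has 31 days: +31 → Apr 1, 1880 (162 left).
Apr has 30 days: +30 → May 1, 1880 (132 left).
May has 31 days: +31 → Jun 1, 1880 (101 left).
Jun has 30 days: +30 → Jul 1, 1880 (71 left).
Jul has 31 days: +31 → Aug 1, 1880 (40 left).
Aug has 31 days: +31 → Sep 1, 1880 (9 left).
+9 → Sep 10, 1880.

September 10, 1880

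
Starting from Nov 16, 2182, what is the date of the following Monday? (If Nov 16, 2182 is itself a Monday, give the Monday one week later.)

Nov 16, 2182 is a Saturday.
From Saturday to the next Monday is 2 days.
Nov 16, 2182 + 2 = Nov 18, 2182.

November 18, 2182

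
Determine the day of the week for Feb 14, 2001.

January 1, 2001 is a Monday.
Jan 1, 2001 → Feb 1, 2001: 31 days (January has 31).
Feb 1, 2001 → Feb 14, 2001: 13 days.
Total: 44 days.
44 mod 7 = 2, so Monday + 2 = Wednesday.

Wednesday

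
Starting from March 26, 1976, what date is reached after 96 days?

June 30, 1976

Mar has 31 days: +6 → Apr 1, 1976 (90 left).
Apr has 30 days: +30 → May 1, 1976 (60 left).
May has 31 days: +31 → Jun 1, 1976 (29 left).
+29 → Jun 30, 1976.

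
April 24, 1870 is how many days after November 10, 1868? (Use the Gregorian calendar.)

Nov 10, 1868 → Nov 10, 1869: 365 days.
Nov 10, 1869 → Dec 10, 1869: 30 days (November has 30).
Dec 10, 1869 → Jan 10, 1870: 31 days (December has 31).
Jan 10, 1870 → Feb 10, 1870: 31 days (January has 31).
Feb 10, 1870 → Mar 10, 1870: 28 days (February has 28).
Mar 10, 1870 → Apr 10, 1870: 31 days (March has 31).
Apr 10, 1870 → Apr 24, 1870: 14 days.
Total: 530 days.

530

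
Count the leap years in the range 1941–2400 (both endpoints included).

112

Multiples of 4 in [1941,2400]: 115.
Of those, multiples of 100: 5 (not leap unless ÷400).
Multiples of 400: 2.
Leap years = 115 − 5 + 2 = 112.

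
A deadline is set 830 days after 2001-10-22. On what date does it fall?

+365 (one year) → Oct 22, 2002 (465 left).
+365 (one year) → Oct 22, 2003 (100 left).
Oct has 31 days: +10 → Nov 1, 2003 (90 left).
Nov has 30 days: +30 → Dec 1, 2003 (60 left).
Dec has 31 days: +31 → Jan 1, 2004 (29 left).
+29 → Jan 30, 2004.

January 30, 2004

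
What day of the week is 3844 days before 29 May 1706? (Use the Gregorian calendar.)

May 29, 1706 is a Saturday.
3844 mod 7 = 1, so 3844 days before a Saturday is Saturday − 1 = Friday.

Friday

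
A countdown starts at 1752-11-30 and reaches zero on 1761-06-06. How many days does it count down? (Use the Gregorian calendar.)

3110

Nov 30, 1752 → Nov 30, 1753: 365 days.
Nov 30, 1753 → Nov 30, 1754: 365 days.
Nov 30, 1754 → Nov 30, 1755: 365 days.
Nov 30, 1755 → Nov 30, 1756: 366 days (Feb 29, 1756 is in that span).
Nov 30, 1756 → Nov 30, 1757: 365 days.
Nov 30, 1757 → Nov 30, 1758: 365 days.
Nov 30, 1758 → Nov 30, 1759: 365 days.
Nov 30, 1759 → Nov 30, 1760: 366 days (Feb 29, 1760 is in that span).
Nov 30, 1760 → Dec 30, 1760: 30 days (November has 30).
Dec 30, 1760 → Jan 30, 1761: 31 days (December has 31).
Jan 30, 1761 → Feb 28, 1761: 29 days (January has 31).
Feb 28, 1761 → Mar 28, 1761: 28 days (February has 28).
Mar 28, 1761 → Apr 28, 1761: 31 days (March has 31).
Apr 28, 1761 → May 28, 1761: 30 days (April has 30).
May 28, 1761 → Jun 6, 1761: 9 days.
Total: 3110 days.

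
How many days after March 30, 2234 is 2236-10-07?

Mar 30, 2234 → Mar 30, 2235: 365 days.
Mar 30, 2235 → Mar 30, 2236: 366 days (Feb 29, 2236 is in that span).
Mar 30, 2236 → Apr 30, 2236: 31 days (March has 31).
Apr 30, 2236 → May 30, 2236: 30 days (April has 30).
May 30, 2236 → Jun 30, 2236: 31 days (May has 31).
Jun 30, 2236 → Jul 30, 2236: 30 days (June has 30).
Jul 30, 2236 → Aug 30, 2236: 31 days (July has 31).
Aug 30, 2236 → Sep 30, 2236: 31 days (August has 31).
Sep 30, 2236 → Oct 7, 2236: 7 days.
Total: 922 days.

922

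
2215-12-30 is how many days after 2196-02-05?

Feb 5, 2196 → Feb 5, 2197: 366 days (Feb 29, 2196 is in that span).
Feb 5, 2197 → Feb 5, 2198: 365 days.
Feb 5, 2198 → Feb 5, 2199: 365 days.
Feb 5, 2199 → Feb 5, 2200: 365 days.
Feb 5, 2200 → Feb 5, 2201: 365 days.
Feb 5, 2201 → Feb 5, 2202: 365 days.
Feb 5, 2202 → Feb 5, 2203: 365 days.
Feb 5, 2203 → Feb 5, 2204: 365 days.
Feb 5, 2204 → Feb 5, 2205: 366 days (Feb 29, 2204 is in that span).
Feb 5, 2205 → Feb 5, 2206: 365 days.
Feb 5, 2206 → Feb 5, 2207: 365 days.
Feb 5, 2207 → Feb 5, 2208: 365 days.
Feb 5, 2208 → Feb 5, 2209: 366 days (Feb 29, 2208 is in that span).
Feb 5, 2209 → Feb 5, 2210: 365 days.
Feb 5, 2210 → Feb 5, 2211: 365 days.
Feb 5, 2211 → Feb 5, 2212: 365 days.
Feb 5, 2212 → Feb 5, 2213: 366 days (Feb 29, 2212 is in that span).
Feb 5, 2213 → Feb 5, 2214: 365 days.
Feb 5, 2214 → Feb 5, 2215: 365 days.
Feb 5, 2215 → Mar 5, 2215: 28 days (February has 28).
Mar 5, 2215 → Apr 5, 2215: 31 days (March has 31).
Apr 5, 2215 → May 5, 2215: 30 days (April has 30).
May 5, 2215 → Jun 5, 2215: 31 days (May has 31).
Jun 5, 2215 → Jul 5, 2215: 30 days (June has 30).
Jul 5, 2215 → Aug 5, 2215: 31 days (July has 31).
Aug 5, 2215 → Sep 5, 2215: 31 days (August has 31).
Sep 5, 2215 → Oct 5, 2215: 30 days (September has 30).
Oct 5, 2215 → Nov 5, 2215: 31 days (October has 31).
Nov 5, 2215 → Dec 5, 2215: 30 days (November has 30).
Dec 5, 2215 → Dec 30, 2215: 25 days.
Total: 7267 days.

7267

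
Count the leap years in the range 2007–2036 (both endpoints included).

8

Multiples of 4 in [2007,2036]: 8.
Of those, multiples of 100: 0 (not leap unless ÷400).
Multiples of 400: 0.
Leap years = 8 − 0 + 0 = 8.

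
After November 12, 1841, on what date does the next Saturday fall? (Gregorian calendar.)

Nov 12, 1841 is a Friday.
From Friday to the next Saturday is 1 day.
Nov 12, 1841 + 1 = Nov 13, 1841.

November 13, 1841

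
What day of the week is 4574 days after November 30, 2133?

Thursday

Nov 30, 2133 is a Monday.
4574 mod 7 = 3, so 4574 days after a Monday is Monday + 3 = Thursday.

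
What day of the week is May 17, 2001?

Thursday

Doomsday rule: the anchor day for the 2000s is Tuesday. For year 01: 1÷12 = 0 r 1, and 1÷4 = 0, so 0+1+0 = 1.
Tuesday + 1 ≡ Wednesday — that's 2001's doomsday.
In May the doomsday date is May 9.
May 17 is 8 days after May 9; 8 mod 7 = 1, so Wednesday + 1 = Thursday.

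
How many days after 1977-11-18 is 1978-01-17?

Nov 18, 1977 → Dec 18, 1977: 30 days (November has 30).
Dec 18, 1977 → Jan 17, 1978: 30 days.
Total: 60 days.

60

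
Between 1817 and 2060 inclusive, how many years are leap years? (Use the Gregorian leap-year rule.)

Multiples of 4 in [1817,2060]: 61.
Of those, multiples of 100: 2 (not leap unless ÷400).
Multiples of 400: 1.
Leap years = 61 − 2 + 1 = 60.

60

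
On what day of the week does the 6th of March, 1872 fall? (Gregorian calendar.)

Wednesday

January 1, 1872 is a Monday.
Jan 1, 1872 → Feb 1, 1872: 31 days (January has 31).
Feb 1, 1872 → Mar 1, 1872: 29 days (February has 29).
Mar 1, 1872 → Mar 6, 1872: 5 days.
Total: 65 days.
65 mod 7 = 2, so Monday + 2 = Wednesday.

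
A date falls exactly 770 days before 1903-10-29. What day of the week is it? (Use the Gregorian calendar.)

Thursday

Oct 29, 1903 is a Thursday.
770 mod 7 = 0, so 770 days before a Thursday is Thursday − 0 = Thursday.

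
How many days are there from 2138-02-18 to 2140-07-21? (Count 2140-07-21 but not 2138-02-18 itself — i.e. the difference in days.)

884

Feb 18, 2138 → Feb 18, 2139: 365 days.
Feb 18, 2139 → Feb 18, 2140: 365 days.
Feb 18, 2140 → Mar 18, 2140: 29 days (February has 29).
Mar 18, 2140 → Apr 18, 2140: 31 days (March has 31).
Apr 18, 2140 → May 18, 2140: 30 days (April has 30).
May 18, 2140 → Jun 18, 2140: 31 days (May has 31).
Jun 18, 2140 → Jul 18, 2140: 30 days (June has 30).
Jul 18, 2140 → Jul 21, 2140: 3 days.
Total: 884 days.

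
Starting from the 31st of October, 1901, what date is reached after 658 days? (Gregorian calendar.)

+365 (one year) → Oct 31, 1902 (293 left).
Oct has 31 days: +1 → Nov 1, 1902 (292 left).
Nov has 30 days: +30 → Dec 1, 1902 (262 left).
Dec has 31 days: +31 → Jan 1, 1903 (231 left).
Jan has 31 days: +31 → Feb 1, 1903 (200 left).
Feb has 28 days: +28 → Mar 1, 1903 (172 left).
Mar has 31 days: +31 → Apr 1, 1903 (141 left).
Apr has 30 days: +30 → May 1, 1903 (111 left).
May has 31 days: +31 → Jun 1, 1903 (80 left).
Jun has 30 days: +30 → Jul 1, 1903 (50 left).
Jul has 31 days: +31 → Aug 1, 1903 (19 left).
+19 → Aug 20, 1903.

August 20, 1903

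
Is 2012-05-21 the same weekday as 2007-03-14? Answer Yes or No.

No

From Mar 14, 2007 to May 21, 2012 is 1895 days.
1895 mod 7 = 5, so they are different weekdays.
(Mar 14, 2007 is a Wednesday; May 21, 2012 is a Monday.)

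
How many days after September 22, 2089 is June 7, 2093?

1354

Sep 22, 2089 → Sep 22, 2090: 365 days.
Sep 22, 2090 → Sep 22, 2091: 365 days.
Sep 22, 2091 → Sep 22, 2092: 366 days (Feb 29, 2092 is in that span).
Sep 22, 2092 → Oct 22, 2092: 30 days (September has 30).
Oct 22, 2092 → Nov 22, 2092: 31 days (October has 31).
Nov 22, 2092 → Dec 22, 2092: 30 days (November has 30).
Dec 22, 2092 → Jan 22, 2093: 31 days (December has 31).
Jan 22, 2093 → Feb 22, 2093: 31 days (January has 31).
Feb 22, 2093 → Mar 22, 2093: 28 days (February has 28).
Mar 22, 2093 → Apr 22, 2093: 31 days (March has 31).
Apr 22, 2093 → May 22, 2093: 30 days (April has 30).
May 22, 2093 → Jun 7, 2093: 16 days.
Total: 1354 days.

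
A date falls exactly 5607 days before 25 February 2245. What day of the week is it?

Tuesday

Feb 25, 2245 is a Tuesday.
5607 mod 7 = 0, so 5607 days before a Tuesday is Tuesday − 0 = Tuesday.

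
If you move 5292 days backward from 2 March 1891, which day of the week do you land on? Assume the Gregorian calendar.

First find the weekday of Mar 2, 1891. Doomsday rule: the anchor day for the 1800s is Friday. For year 91: 91÷12 = 7 r 7, and 7÷4 = 1, so 7+7+1 = 15.
Friday + 15 ≡ Saturday — that's 1891's doomsday.
In March the doomsday date is Mar 14.
Mar 2 is 12 days before Mar 14; 12 mod 7 = 5, so Saturday − 5 = Monday.
5292 mod 7 = 0, so 5292 days before a Monday is Monday − 0 = Monday.

Monday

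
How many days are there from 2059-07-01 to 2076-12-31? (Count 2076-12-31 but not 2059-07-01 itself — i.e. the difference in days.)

Jul 1, 2059 → Jul 1, 2060: 366 days (Feb 29, 2060 is in that span).
Jul 1, 2060 → Jul 1, 2061: 365 days.
Jul 1, 2061 → Jul 1, 2062: 365 days.
Jul 1, 2062 → Jul 1, 2063: 365 days.
Jul 1, 2063 → Jul 1, 2064: 366 days (Feb 29, 2064 is in that span).
Jul 1, 2064 → Jul 1, 2065: 365 days.
Jul 1, 2065 → Jul 1, 2066: 365 days.
Jul 1, 2066 → Jul 1, 2067: 365 days.
Jul 1, 2067 → Jul 1, 2068: 366 days (Feb 29, 2068 is in that span).
Jul 1, 2068 → Jul 1, 2069: 365 days.
Jul 1, 2069 → Jul 1, 2070: 365 days.
Jul 1, 2070 → Jul 1, 2071: 365 days.
Jul 1, 2071 → Jul 1, 2072: 366 days (Feb 29, 2072 is in that span).
Jul 1, 2072 → Jul 1, 2073: 365 days.
Jul 1, 2073 → Jul 1, 2074: 365 days.
Jul 1, 2074 → Jul 1, 2075: 365 days.
Jul 1, 2075 → Jul 1, 2076: 366 days (Feb 29, 2076 is in that span).
Jul 1, 2076 → Aug 1, 2076: 31 days (July has 31).
Aug 1, 2076 → Sep 1, 2076: 31 days (August has 31).
Sep 1, 2076 → Oct 1, 2076: 30 days (September has 30).
Oct 1, 2076 → Nov 1, 2076: 31 days (October has 31).
Nov 1, 2076 → Dec 1, 2076: 30 days (November has 30).
Dec 1, 2076 → Dec 31, 2076: 30 days.
Total: 6393 days.

6393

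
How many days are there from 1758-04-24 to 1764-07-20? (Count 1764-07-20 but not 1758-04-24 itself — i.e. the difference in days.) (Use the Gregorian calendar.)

Apr 24, 1758 → Apr 24, 1759: 365 days.
Apr 24, 1759 → Apr 24, 1760: 366 days (Feb 29, 1760 is in that span).
Apr 24, 1760 → Apr 24, 1761: 365 days.
Apr 24, 1761 → Apr 24, 1762: 365 days.
Apr 24, 1762 → Apr 24, 1763: 365 days.
Apr 24, 1763 → Apr 24, 1764: 366 days (Feb 29, 1764 is in that span).
Apr 24, 1764 → May 24, 1764: 30 days (April has 30).
May 24, 1764 → Jun 24, 1764: 31 days (May has 31).
Jun 24, 1764 → Jul 20, 1764: 26 days.
Total: 2279 days.

2279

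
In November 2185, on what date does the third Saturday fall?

November 1, 2185 is a Tuesday.
The first Saturday is therefore November 5 (4 days later).
The third Saturday is 5 + 2×7 = November 19.

November 19, 2185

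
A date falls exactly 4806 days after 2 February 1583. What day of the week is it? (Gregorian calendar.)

Feb 2, 1583 is a Wednesday.
4806 mod 7 = 4, so 4806 days after a Wednesday is Wednesday + 4 = Sunday.

Sunday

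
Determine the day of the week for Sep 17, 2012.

Monday

Doomsday rule: the anchor day for the 2000s is Tuesday. For year 12: 12÷12 = 1 r 0, and 0÷4 = 0, so 1+0+0 = 1.
Tuesday + 1 ≡ Wednesday — that's 2012's doomsday.
In September the doomsday date is Sep 5.
Sep 17 is 12 days after Sep 5; 12 mod 7 = 5, so Wednesday + 5 = Monday.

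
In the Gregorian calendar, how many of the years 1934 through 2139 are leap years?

Multiples of 4 in [1934,2139]: 51.
Of those, multiples of 100: 2 (not leap unless ÷400).
Multiples of 400: 1.
Leap years = 51 − 2 + 1 = 50.

50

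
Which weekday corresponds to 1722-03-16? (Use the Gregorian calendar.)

Monday

Doomsday rule: the anchor day for the 1700s is Sunday. For year 22: 22÷12 = 1 r 10, and 10÷4 = 2, so 1+10+2 = 13.
Sunday + 13 ≡ Saturday — that's 1722's doomsday.
In March the doomsday date is Mar 14.
Mar 16 is 2 days after Mar 14; 2 mod 7 = 2, so Saturday + 2 = Monday.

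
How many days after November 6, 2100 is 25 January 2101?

80

Nov 6, 2100 → Dec 6, 2100: 30 days (November has 30).
Dec 6, 2100 → Jan 6, 2101: 31 days (December has 31).
Jan 6, 2101 → Jan 25, 2101: 19 days.
Total: 80 days.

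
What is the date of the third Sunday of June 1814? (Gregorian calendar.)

June 1, 1814 is a Wednesday.
The first Sunday is therefore June 5 (4 days later).
The third Sunday is 5 + 2×7 = June 19.

June 19, 1814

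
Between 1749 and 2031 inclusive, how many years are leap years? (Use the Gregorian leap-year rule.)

Multiples of 4 in [1749,2031]: 70.
Of those, multiples of 100: 3 (not leap unless ÷400).
Multiples of 400: 1.
Leap years = 70 − 3 + 1 = 68.

68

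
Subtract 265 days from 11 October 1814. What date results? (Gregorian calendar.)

−11 → Sep 30, 1814 (end of Sep, 30 days; 254 left).
−30 → Aug 31, 1814 (end of Aug, 31 days; 224 left).
−31 → Jul 31, 1814 (end of Jul, 31 days; 193 left).
−31 → Jun 30, 1814 (end of Jun, 30 days; 162 left).
−30 → May 31, 1814 (end of May, 31 days; 132 left).
−31 → Apr 30, 1814 (end of Apr, 30 days; 101 left).
−30 → Mar 31, 1814 (end of Mar, 31 days; 71 left).
−31 → Feb 28, 1814 (end of Feb, 28 days; 40 left).
−28 → Jan 31, 1814 (end of Jan, 31 days; 12 left).
−12 → Jan 19, 1814.

January 19, 1814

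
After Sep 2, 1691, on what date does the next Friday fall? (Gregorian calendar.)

Sep 2, 1691 is a Sunday.
From Sunday to the next Friday is 5 days.
Sep 2, 1691 + 5 = Sep 7, 1691.

September 7, 1691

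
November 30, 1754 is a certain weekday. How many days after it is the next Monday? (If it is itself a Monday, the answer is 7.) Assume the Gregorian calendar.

2

Nov 30, 1754 is a Saturday.
From Saturday to the next Monday is 2 days.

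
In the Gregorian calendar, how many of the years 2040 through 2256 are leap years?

Multiples of 4 in [2040,2256]: 55.
Of those, multiples of 100: 2 (not leap unless ÷400).
Multiples of 400: 0.
Leap years = 55 − 2 + 0 = 53.

53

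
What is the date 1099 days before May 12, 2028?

May 9, 2025

−366 (one year; includes Feb 29, 2028) → May 12, 2027 (733 left).
−365 (one year) → May 12, 2026 (368 left).
−12 → Apr 30, 2026 (end of Apr, 30 days; 356 left).
−30 → Mar 31, 2026 (end of Mar, 31 days; 326 left).
−31 → Feb 28, 2026 (end of Feb, 28 days; 295 left).
−28 → Jan 31, 2026 (end of Jan, 31 days; 267 left).
−31 → Dec 31, 2025 (end of Dec, 31 days; 236 left).
−31 → Nov 30, 2025 (end of Nov, 30 days; 205 left).
−30 → Oct 31, 2025 (end of Oct, 31 days; 175 left).
−31 → Sep 30, 2025 (end of Sep, 30 days; 144 left).
−30 → Aug 31, 2025 (end of Aug, 31 days; 114 left).
−31 → Jul 31, 2025 (end of Jul, 31 days; 83 left).
−31 → Jun 30, 2025 (end of Jun, 30 days; 52 left).
−30 → May 31, 2025 (end of May, 31 days; 22 left).
−22 → May 9, 2025.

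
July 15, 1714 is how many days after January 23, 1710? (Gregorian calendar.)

1634

Jan 23, 1710 → Jan 23, 1711: 365 days.
Jan 23, 1711 → Jan 23, 1712: 365 days.
Jan 23, 1712 → Jan 23, 1713: 366 days (Feb 29, 1712 is in that span).
Jan 23, 1713 → Jan 23, 1714: 365 days.
Jan 23, 1714 → Feb 23, 1714: 31 days (January has 31).
Feb 23, 1714 → Mar 23, 1714: 28 days (February has 28).
Mar 23, 1714 → Apr 23, 1714: 31 days (March has 31).
Apr 23, 1714 → May 23, 1714: 30 days (April has 30).
May 23, 1714 → Jun 23, 1714: 31 days (May has 31).
Jun 23, 1714 → Jul 15, 1714: 22 days.
Total: 1634 days.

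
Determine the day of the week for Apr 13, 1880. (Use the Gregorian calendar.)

Tuesday

Doomsday rule: the anchor day for the 1800s is Friday. For year 80: 80÷12 = 6 r 8, and 8÷4 = 2, so 6+8+2 = 16.
Friday + 16 ≡ Sunday — that's 1880's doomsday.
In April the doomsday date is Apr 4.
Apr 13 is 9 days after Apr 4; 9 mod 7 = 2, so Sunday + 2 = Tuesday.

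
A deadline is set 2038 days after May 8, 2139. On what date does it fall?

+366 (one year; includes Feb 29, 2140) → May 8, 2140 (1672 left).
+365 (one year) → May 8, 2141 (1307 left).
+365 (one year) → May 8, 2142 (942 left).
+365 (one year) → May 8, 2143 (577 left).
+366 (one year; includes Feb 29, 2144) → May 8, 2144 (211 left).
May has 31 days: +24 → Jun 1, 2144 (187 left).
Jun has 30 days: +30 → Jul 1, 2144 (157 left).
Jul has 31 days: +31 → Aug 1, 2144 (126 left).
Aug has 31 days: +31 → Sep 1, 2144 (95 left).
Sep has 30 days: +30 → Oct 1, 2144 (65 left).
Oct has 31 days: +31 → Nov 1, 2144 (34 left).
Nov has 30 days: +30 → Dec 1, 2144 (4 left).
+4 → Dec 5, 2144.

December 5, 2144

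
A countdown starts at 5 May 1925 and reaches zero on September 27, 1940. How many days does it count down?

5624

May 5, 1925 → May 5, 1926: 365 days.
May 5, 1926 → May 5, 1927: 365 days.
May 5, 1927 → May 5, 1928: 366 days (Feb 29, 1928 is in that span).
May 5, 1928 → May 5, 1929: 365 days.
May 5, 1929 → May 5, 1930: 365 days.
May 5, 1930 → May 5, 1931: 365 days.
May 5, 1931 → May 5, 1932: 366 days (Feb 29, 1932 is in that span).
May 5, 1932 → May 5, 1933: 365 days.
May 5, 1933 → May 5, 1934: 365 days.
May 5, 1934 → May 5, 1935: 365 days.
May 5, 1935 → May 5, 1936: 366 days (Feb 29, 1936 is in that span).
May 5, 1936 → May 5, 1937: 365 days.
May 5, 1937 → May 5, 1938: 365 days.
May 5, 1938 → May 5, 1939: 365 days.
May 5, 1939 → May 5, 1940: 366 days (Feb 29, 1940 is in that span).
May 5, 1940 → Jun 5, 1940: 31 days (May has 31).
Jun 5, 1940 → Jul 5, 1940: 30 days (June has 30).
Jul 5, 1940 → Aug 5, 1940: 31 days (July has 31).
Aug 5, 1940 → Sep 5, 1940: 31 days (August has 31).
Sep 5, 1940 → Sep 27, 1940: 22 days.
Total: 5624 days.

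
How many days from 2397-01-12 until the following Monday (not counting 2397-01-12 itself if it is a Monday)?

1

Jan 12, 2397 is a Sunday.
From Sunday to the next Monday is 1 day.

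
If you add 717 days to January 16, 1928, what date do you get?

+366 (one year; includes Feb 29, 1928) → Jan 16, 1929 (351 left).
Jan has 31 days: +16 → Feb 1, 1929 (335 left).
Feb has 28 days: +28 → Mar 1, 1929 (307 left).
Mar has 31 days: +31 → Apr 1, 1929 (276 left).
Apr has 30 days: +30 → May 1, 1929 (246 left).
May has 31 days: +31 → Jun 1, 1929 (215 left).
Jun has 30 days: +30 → Jul 1, 1929 (185 left).
Jul has 31 days: +31 → Aug 1, 1929 (154 left).
Aug has 31 days: +31 → Sep 1, 1929 (123 left).
Sep has 30 days: +30 → Oct 1, 1929 (93 left).
Oct has 31 days: +31 → Nov 1, 1929 (62 left).
Nov has 30 days: +30 → Dec 1, 1929 (32 left).
Dec has 31 days: +31 → Jan 1, 1930 (1 left).
+1 → Jan 2, 1930.

January 2, 1930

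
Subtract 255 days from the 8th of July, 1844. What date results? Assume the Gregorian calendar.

−8 → Jun 30, 1844 (end of Jun, 30 days; 247 left).
−30 → May 31, 1844 (end of May, 31 days; 217 left).
−31 → Apr 30, 1844 (end of Apr, 30 days; 186 left).
−30 → Mar 31, 1844 (end of Mar, 31 days; 156 left).
−31 → Feb 29, 1844 (end of Feb, 29 days; 125 left).
−29 → Jan 31, 1844 (end of Jan, 31 days; 96 left).
−31 → Dec 31, 1843 (end of Dec, 31 days; 65 left).
−31 → Nov 30, 1843 (end of Nov, 30 days; 34 left).
−30 → Oct 31, 1843 (end of Oct, 31 days; 4 left).
−4 → Oct 27, 1843.

October 27, 1843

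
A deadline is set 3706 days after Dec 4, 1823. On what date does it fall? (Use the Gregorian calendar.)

+366 (one year; includes Feb 29, 1824) → Dec 4, 1824 (3340 left).
+365 (one year) → Dec 4, 1825 (2975 left).
+365 (one year) → Dec 4, 1826 (2610 left).
+365 (one year) → Dec 4, 1827 (2245 left).
+366 (one year; includes Feb 29, 1828) → Dec 4, 1828 (1879 left).
+365 (one year) → Dec 4, 1829 (1514 left).
+365 (one year) → Dec 4, 1830 (1149 left).
+365 (one year) → Dec 4, 1831 (784 left).
+366 (one year; includes Feb 29, 1832) → Dec 4, 1832 (418 left).
+365 (one year) → Dec 4, 1833 (53 left).
Dec has 31 days: +28 → Jan 1, 1834 (25 left).
+25 → Jan 26, 1834.

January 26, 1834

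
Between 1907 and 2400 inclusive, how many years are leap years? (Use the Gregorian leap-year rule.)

121

Multiples of 4 in [1907,2400]: 124.
Of those, multiples of 100: 5 (not leap unless ÷400).
Multiples of 400: 2.
Leap years = 124 − 5 + 2 = 121.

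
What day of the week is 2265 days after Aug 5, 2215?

Aug 5, 2215 is a Saturday.
2265 mod 7 = 4, so 2265 days after a Saturday is Saturday + 4 = Wednesday.

Wednesday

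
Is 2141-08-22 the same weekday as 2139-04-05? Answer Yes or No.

No

From Apr 5, 2139 to Aug 22, 2141 is 870 days.
870 mod 7 = 2, so they are different weekdays.
(Apr 5, 2139 is a Sunday; Aug 22, 2141 is a Tuesday.)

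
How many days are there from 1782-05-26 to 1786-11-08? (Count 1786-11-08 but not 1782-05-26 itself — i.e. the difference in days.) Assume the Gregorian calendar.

May 26, 1782 → May 26, 1783: 365 days.
May 26, 1783 → May 26, 1784: 366 days (Feb 29, 1784 is in that span).
May 26, 1784 → May 26, 1785: 365 days.
May 26, 1785 → May 26, 1786: 365 days.
May 26, 1786 → Jun 26, 1786: 31 days (May has 31).
Jun 26, 1786 → Jul 26, 1786: 30 days (June has 30).
Jul 26, 1786 → Aug 26, 1786: 31 days (July has 31).
Aug 26, 1786 → Sep 26, 1786: 31 days (August has 31).
Sep 26, 1786 → Oct 26, 1786: 30 days (September has 30).
Oct 26, 1786 → Nov 8, 1786: 13 days.
Total: 1627 days.

1627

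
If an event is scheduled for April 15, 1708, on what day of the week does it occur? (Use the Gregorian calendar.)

Doomsday rule: the anchor day for the 1700s is Sunday. For year 08: 8÷12 = 0 r 8, and 8÷4 = 2, so 0+8+2 = 10.
Sunday + 10 ≡ Wednesday — that's 1708's doomsday.
In April the doomsday date is Apr 4.
Apr 15 is 11 days after Apr 4; 11 mod 7 = 4, so Wednesday + 4 = Sunday.

Sunday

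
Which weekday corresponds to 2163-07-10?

Sunday

Doomsday rule: the anchor day for the 2100s is Sunday. For year 63: 63÷12 = 5 r 3, and 3÷4 = 0, so 5+3+0 = 8.
Sunday + 8 ≡ Monday — that's 2163's doomsday.
In July the doomsday date is Jul 11.
Jul 10 is 1 day before Jul 11; 1 mod 7 = 1, so Monday − 1 = Sunday.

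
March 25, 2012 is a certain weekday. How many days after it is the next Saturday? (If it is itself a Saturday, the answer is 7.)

6

Mar 25, 2012 is a Sunday.
From Sunday to the next Saturday is 6 days.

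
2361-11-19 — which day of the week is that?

Sunday

Doomsday rule: the anchor day for the 2300s is Wednesday. For year 61: 61÷12 = 5 r 1, and 1÷4 = 0, so 5+1+0 = 6.
Wednesday + 6 ≡ Tuesday — that's 2361's doomsday.
In November the doomsday date is Nov 7.
Nov 19 is 12 days after Nov 7; 12 mod 7 = 5, so Tuesday + 5 = Sunday.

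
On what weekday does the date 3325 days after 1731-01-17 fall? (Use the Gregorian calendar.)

Jan 17, 1731 is a Wednesday.
3325 mod 7 = 0, so 3325 days after a Wednesday is Wednesday + 0 = Wednesday.

Wednesday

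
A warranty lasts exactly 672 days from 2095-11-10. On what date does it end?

September 12, 2097

+366 (one year; includes Feb 29, 2096) → Nov 10, 2096 (306 left).
Nov has 30 days: +21 → Dec 1, 2096 (285 left).
Dec has 31 days: +31 → Jan 1, 2097 (254 left).
Jan has 31 days: +31 → Feb 1, 2097 (223 left).
Feb has 28 days: +28 → Mar 1, 2097 (195 left).
Mar has 31 days: +31 → Apr 1, 2097 (164 left).
Apr has 30 days: +30 → May 1, 2097 (134 left).
May has 31 days: +31 → Jun 1, 2097 (103 left).
Jun has 30 days: +30 → Jul 1, 2097 (73 left).
Jul has 31 days: +31 → Aug 1, 2097 (42 left).
Aug has 31 days: +31 → Sep 1, 2097 (11 left).
+11 → Sep 12, 2097.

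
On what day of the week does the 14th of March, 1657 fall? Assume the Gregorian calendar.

Wednesday

Doomsday rule: the anchor day for the 1600s is Tuesday. For year 57: 57÷12 = 4 r 9, and 9÷4 = 2, so 4+9+2 = 15.
Tuesday + 15 ≡ Wednesday — that's 1657's doomsday.
In March the doomsday date is Mar 14.
Mar 14 is the doomsday itself: Wednesday.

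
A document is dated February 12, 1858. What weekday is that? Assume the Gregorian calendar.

Friday

Doomsday rule: the anchor day for the 1800s is Friday. For year 58: 58÷12 = 4 r 10, and 10÷4 = 2, so 4+10+2 = 16.
Friday + 16 ≡ Sunday — that's 1858's doomsday.
In February the doomsday date is Feb 28 (1858 is not a leap year).
Feb 12 is 16 days before Feb 28; 16 mod 7 = 2, so Sunday − 2 = Friday.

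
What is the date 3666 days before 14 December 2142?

November 30, 2132

−365 (one year) → Dec 14, 2141 (3301 left).
−365 (one year) → Dec 14, 2140 (2936 left).
−366 (one year; includes Feb 29, 2140) → Dec 14, 2139 (2570 left).
−365 (one year) → Dec 14, 2138 (2205 left).
−365 (one year) → Dec 14, 2137 (1840 left).
−365 (one year) → Dec 14, 2136 (1475 left).
−366 (one year; includes Feb 29, 2136) → Dec 14, 2135 (1109 left).
−365 (one year) → Dec 14, 2134 (744 left).
−365 (one year) → Dec 14, 2133 (379 left).
−14 → Nov 30, 2133 (end of Nov, 30 days; 365 left).
−30 → Oct 31, 2133 (end of Oct, 31 days; 335 left).
−31 → Sep 30, 2133 (end of Sep, 30 days; 304 left).
−30 → Aug 31, 2133 (end of Aug, 31 days; 274 left).
−31 → Jul 31, 2133 (end of Jul, 31 days; 243 left).
−31 → Jun 30, 2133 (end of Jun, 30 days; 212 left).
−30 → May 31, 2133 (end of May, 31 days; 182 left).
−31 → Apr 30, 2133 (end of Apr, 30 days; 151 left).
−30 → Mar 31, 2133 (end of Mar, 31 days; 121 left).
−31 → Feb 28, 2133 (end of Feb, 28 days; 90 left).
−28 → Jan 31, 2133 (end of Jan, 31 days; 62 left).
−31 → Dec 31, 2132 (end of Dec, 31 days; 31 left).
−31 → Nov 30, 2132 (end of Nov, 30 days; 0 left).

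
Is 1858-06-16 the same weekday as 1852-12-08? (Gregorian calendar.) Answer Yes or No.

Yes

From Dec 8, 1852 to Jun 16, 1858 is 2016 days.
2016 mod 7 = 0, so they are the same weekday.
(Dec 8, 1852 is a Wednesday; Jun 16, 1858 is a Wednesday.)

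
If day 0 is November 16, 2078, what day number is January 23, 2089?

Nov 16, 2078 → Nov 16, 2079: 365 days.
Nov 16, 2079 → Nov 16, 2080: 366 days (Feb 29, 2080 is in that span).
Nov 16, 2080 → Nov 16, 2081: 365 days.
Nov 16, 2081 → Nov 16, 2082: 365 days.
Nov 16, 2082 → Nov 16, 2083: 365 days.
Nov 16, 2083 → Nov 16, 2084: 366 days (Feb 29, 2084 is in that span).
Nov 16, 2084 → Nov 16, 2085: 365 days.
Nov 16, 2085 → Nov 16, 2086: 365 days.
Nov 16, 2086 → Nov 16, 2087: 365 days.
Nov 16, 2087 → Nov 16, 2088: 366 days (Feb 29, 2088 is in that span).
Nov 16, 2088 → Dec 16, 2088: 30 days (November has 30).
Dec 16, 2088 → Jan 16, 2089: 31 days (December has 31).
Jan 16, 2089 → Jan 23, 2089: 7 days.
Total: 3721 days.

3721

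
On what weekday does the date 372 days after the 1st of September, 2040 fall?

First find the weekday of Sep 1, 2040. Doomsday rule: the anchor day for the 2000s is Tuesday. For year 40: 40÷12 = 3 r 4, and 4÷4 = 1, so 3+4+1 = 8.
Tuesday + 8 ≡ Wednesday — that's 2040's doomsday.
In September the doomsday date is Sep 5.
Sep 1 is 4 days before Sep 5; 4 mod 7 = 4, so Wednesday − 4 = Saturday.
372 mod 7 = 1, so 372 days after a Saturday is Saturday + 1 = Sunday.

Sunday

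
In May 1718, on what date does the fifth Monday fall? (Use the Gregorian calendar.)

May 1, 1718 is a Sunday.
The first Monday is therefore May 2 (1 days later).
The fifth Monday is 2 + 4×7 = May 30.

May 30, 1718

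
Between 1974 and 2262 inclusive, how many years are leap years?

Multiples of 4 in [1974,2262]: 72.
Of those, multiples of 100: 3 (not leap unless ÷400).
Multiples of 400: 1.
Leap years = 72 − 3 + 1 = 70.

70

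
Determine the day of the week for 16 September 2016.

Doomsday rule: the anchor day for the 2000s is Tuesday. For year 16: 16÷12 = 1 r 4, and 4÷4 = 1, so 1+4+1 = 6.
Tuesday + 6 ≡ Monday — that's 2016's doomsday.
In September the doomsday date is Sep 5.
Sep 16 is 11 days after Sep 5; 11 mod 7 = 4, so Monday + 4 = Friday.

Friday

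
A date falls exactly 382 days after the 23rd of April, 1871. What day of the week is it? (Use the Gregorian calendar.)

Thursday

First find the weekday of Apr 23, 1871. Doomsday rule: the anchor day for the 1800s is Friday. For year 71: 71÷12 = 5 r 11, and 11÷4 = 2, so 5+11+2 = 18.
Friday + 18 ≡ Tuesday — that's 1871's doomsday.
In April the doomsday date is Apr 4.
Apr 23 is 19 days after Apr 4; 19 mod 7 = 5, so Tuesday + 5 = Sunday.
382 mod 7 = 4, so 382 days after a Sunday is Sunday + 4 = Thursday.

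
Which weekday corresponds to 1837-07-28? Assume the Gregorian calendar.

Doomsday rule: the anchor day for the 1800s is Friday. For year 37: 37÷12 = 3 r 1, and 1÷4 = 0, so 3+1+0 = 4.
Friday + 4 ≡ Tuesday — that's 1837's doomsday.
In July the doomsday date is Jul 11.
Jul 28 is 17 days after Jul 11; 17 mod 7 = 3, so Tuesday + 3 = Friday.

Friday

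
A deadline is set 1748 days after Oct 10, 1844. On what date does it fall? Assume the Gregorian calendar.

July 24, 1849

+365 (one year) → Oct 10, 1845 (1383 left).
+365 (one year) → Oct 10, 1846 (1018 left).
+365 (one year) → Oct 10, 1847 (653 left).
+366 (one year; includes Feb 29, 1848) → Oct 10, 1848 (287 left).
Oct has 31 days: +22 → Nov 1, 1848 (265 left).
Nov has 30 days: +30 → Dec 1, 1848 (235 left).
Dec has 31 days: +31 → Jan 1, 1849 (204 left).
Jan has 31 days: +31 → Feb 1, 1849 (173 left).
Feb has 28 days: +28 → Mar 1, 1849 (145 left).
Mar has 31 days: +31 → Apr 1, 1849 (114 left).
Apr has 30 days: +30 → May 1, 1849 (84 left).
May has 31 days: +31 → Jun 1, 1849 (53 left).
Jun has 30 days: +30 → Jul 1, 1849 (23 left).
+23 → Jul 24, 1849.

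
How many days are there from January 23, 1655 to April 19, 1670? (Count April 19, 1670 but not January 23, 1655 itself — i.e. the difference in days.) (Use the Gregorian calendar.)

5565

Jan 23, 1655 → Jan 23, 1656: 365 days.
Jan 23, 1656 → Jan 23, 1657: 366 days (Feb 29, 1656 is in that span).
Jan 23, 1657 → Jan 23, 1658: 365 days.
Jan 23, 1658 → Jan 23, 1659: 365 days.
Jan 23, 1659 → Jan 23, 1660: 365 days.
Jan 23, 1660 → Jan 23, 1661: 366 days (Feb 29, 1660 is in that span).
Jan 23, 1661 → Jan 23, 1662: 365 days.
Jan 23, 1662 → Jan 23, 1663: 365 days.
Jan 23, 1663 → Jan 23, 1664: 365 days.
Jan 23, 1664 → Jan 23, 1665: 366 days (Feb 29, 1664 is in that span).
Jan 23, 1665 → Jan 23, 1666: 365 days.
Jan 23, 1666 → Jan 23, 1667: 365 days.
Jan 23, 1667 → Jan 23, 1668: 365 days.
Jan 23, 1668 → Jan 23, 1669: 366 days (Feb 29, 1668 is in that span).
Jan 23, 1669 → Jan 23, 1670: 365 days.
Jan 23, 1670 → Feb 23, 1670: 31 days (January has 31).
Feb 23, 1670 → Mar 23, 1670: 28 days (February has 28).
Mar 23, 1670 → Apr 19, 1670: 27 days.
Total: 5565 days.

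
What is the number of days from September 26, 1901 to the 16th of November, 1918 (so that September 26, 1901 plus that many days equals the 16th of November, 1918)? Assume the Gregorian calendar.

Sep 26, 1901 → Sep 26, 1902: 365 days.
Sep 26, 1902 → Sep 26, 1903: 365 days.
Sep 26, 1903 → Sep 26, 1904: 366 days (Feb 29, 1904 is in that span).
Sep 26, 1904 → Sep 26, 1905: 365 days.
Sep 26, 1905 → Sep 26, 1906: 365 days.
Sep 26, 1906 → Sep 26, 1907: 365 days.
Sep 26, 1907 → Sep 26, 1908: 366 days (Feb 29, 1908 is in that span).
Sep 26, 1908 → Sep 26, 1909: 365 days.
Sep 26, 1909 → Sep 26, 1910: 365 days.
Sep 26, 1910 → Sep 26, 1911: 365 days.
Sep 26, 1911 → Sep 26, 1912: 366 days (Feb 29, 1912 is in that span).
Sep 26, 1912 → Sep 26, 1913: 365 days.
Sep 26, 1913 → Sep 26, 1914: 365 days.
Sep 26, 1914 → Sep 26, 1915: 365 days.
Sep 26, 1915 → Sep 26, 1916: 366 days (Feb 29, 1916 is in that span).
Sep 26, 1916 → Sep 26, 1917: 365 days.
Sep 26, 1917 → Sep 26, 1918: 365 days.
Sep 26, 1918 → Oct 26, 1918: 30 days (September has 30).
Oct 26, 1918 → Nov 16, 1918: 21 days.
Total: 6260 days.

6260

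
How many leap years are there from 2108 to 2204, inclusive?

Multiples of 4 in [2108,2204]: 25.
Of those, multiples of 100: 1 (not leap unless ÷400).
Multiples of 400: 0.
Leap years = 25 − 1 + 0 = 24.

24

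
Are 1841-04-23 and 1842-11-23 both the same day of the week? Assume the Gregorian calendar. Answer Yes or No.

No

From Apr 23, 1841 to Nov 23, 1842 is 579 days.
579 mod 7 = 5, so they are different weekdays.
(Apr 23, 1841 is a Friday; Nov 23, 1842 is a Wednesday.)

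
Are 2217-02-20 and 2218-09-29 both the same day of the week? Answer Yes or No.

From Feb 20, 2217 to Sep 29, 2218 is 586 days.
586 mod 7 = 5, so they are different weekdays.
(Feb 20, 2217 is a Thursday; Sep 29, 2218 is a Tuesday.)

No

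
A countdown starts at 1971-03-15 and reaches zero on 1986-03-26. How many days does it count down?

5490

Mar 15, 1971 → Mar 15, 1972: 366 days (Feb 29, 1972 is in that span).
Mar 15, 1972 → Mar 15, 1973: 365 days.
Mar 15, 1973 → Mar 15, 1974: 365 days.
Mar 15, 1974 → Mar 15, 1975: 365 days.
Mar 15, 1975 → Mar 15, 1976: 366 days (Feb 29, 1976 is in that span).
Mar 15, 1976 → Mar 15, 1977: 365 days.
Mar 15, 1977 → Mar 15, 1978: 365 days.
Mar 15, 1978 → Mar 15, 1979: 365 days.
Mar 15, 1979 → Mar 15, 1980: 366 days (Feb 29, 1980 is in that span).
Mar 15, 1980 → Mar 15, 1981: 365 days.
Mar 15, 1981 → Mar 15, 1982: 365 days.
Mar 15, 1982 → Mar 15, 1983: 365 days.
Mar 15, 1983 → Mar 15, 1984: 366 days (Feb 29, 1984 is in that span).
Mar 15, 1984 → Mar 15, 1985: 365 days.
Mar 15, 1985 → Apr 15, 1985: 31 days (March has 31).
Apr 15, 1985 → May 15, 1985: 30 days (April has 30).
May 15, 1985 → Jun 15, 1985: 31 days (May has 31).
Jun 15, 1985 → Jul 15, 1985: 30 days (June has 30).
Jul 15, 1985 → Aug 15, 1985: 31 days (July has 31).
Aug 15, 1985 → Sep 15, 1985: 31 days (August has 31).
Sep 15, 1985 → Oct 15, 1985: 30 days (September has 30).
Oct 15, 1985 → Nov 15, 1985: 31 days (October has 31).
Nov 15, 1985 → Dec 15, 1985: 30 days (November has 30).
Dec 15, 1985 → Jan 15, 1986: 31 days (December has 31).
Jan 15, 1986 → Feb 15, 1986: 31 days (January has 31).
Feb 15, 1986 → Mar 15, 1986: 28 days (February has 28).
Mar 15, 1986 → Mar 26, 1986: 11 days.
Total: 5490 days.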